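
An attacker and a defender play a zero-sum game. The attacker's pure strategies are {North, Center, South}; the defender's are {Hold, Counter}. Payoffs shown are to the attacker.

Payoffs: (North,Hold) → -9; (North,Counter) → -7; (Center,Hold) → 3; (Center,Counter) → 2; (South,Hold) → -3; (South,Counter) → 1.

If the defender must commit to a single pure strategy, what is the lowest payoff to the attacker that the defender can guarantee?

2

Column maxima: Hold → 3, Counter → 2.
The smallest of these is 2.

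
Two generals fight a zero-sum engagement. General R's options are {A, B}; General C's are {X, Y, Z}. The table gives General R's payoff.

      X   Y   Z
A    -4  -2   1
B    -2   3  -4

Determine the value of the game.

-18/7

Row minima: A → -4, B → -4; maximin = -4.
Column maxima: X → -2, Y → 3, Z → 1; minimax = -2.
-4 ≠ -2, so there is no saddle point; optimal play is mixed.
Y is strictly dominated by X (it gives General R strictly more in every row), so General C never plays it.
On the remaining 2×2 (A, B vs X, Z):
Let General R play A with probability p. Expected payoff against X: (-4)p + (-2)(1−p) = −2p − 2; against Z: 1p + (-4)(1−p) = 5p − 4.
Setting these equal: −2p − 2 = 5p − 4 ⇒ −7p = -2 ⇒ p = 2/7, and the value is (-2)·(2/7) − 2 = -18/7.
For General C: with q = P(X), equating A's and B's payoffs gives −5q + 1 = 2q − 4 ⇒ q = 5/7.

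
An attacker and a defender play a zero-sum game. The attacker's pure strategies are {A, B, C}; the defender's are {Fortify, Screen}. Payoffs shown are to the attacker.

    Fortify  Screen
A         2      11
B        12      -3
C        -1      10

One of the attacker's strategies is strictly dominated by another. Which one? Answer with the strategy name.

A gives a strictly higher payoff than C against every column: 2 > -1, 11 > 10.
So C is strictly dominated and the attacker never plays it.

C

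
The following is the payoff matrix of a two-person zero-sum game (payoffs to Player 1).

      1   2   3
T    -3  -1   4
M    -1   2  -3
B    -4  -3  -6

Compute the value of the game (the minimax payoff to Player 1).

Row minima: T → -3, M → -3, B → -6; maximin = -3.
Column maxima: 1 → -1, 2 → 2, 3 → 4; minimax = -1.
-3 ≠ -1, so there is no saddle point; optimal play is mixed.
B is strictly dominated by T, so Player 1 never plays it.
2 is strictly dominated by 1 (it gives Player 1 strictly more in every row), so Player 2 never plays it.
On the remaining 2×2 (T, M vs 1, 3):
Let Player 1 play T with probability p. Expected payoff against 1: (-3)p + (-1)(1−p) = −2p − 1; against 3: 4p + (-3)(1−p) = 7p − 3.
Setting these equal: −2p − 1 = 7p − 3 ⇒ −9p = -2 ⇒ p = 2/9, and the value is (-2)·(2/9) − 1 = -13/9.
For Player 2: with q = P(1), equating T's and M's payoffs gives −7q + 4 = 2q − 3 ⇒ q = 7/9.

-13/9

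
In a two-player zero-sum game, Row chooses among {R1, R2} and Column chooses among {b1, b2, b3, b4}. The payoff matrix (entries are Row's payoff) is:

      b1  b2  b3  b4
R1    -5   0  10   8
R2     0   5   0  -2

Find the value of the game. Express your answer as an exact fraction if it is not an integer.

Row minima: R1 → -5, R2 → -2; maximin = -2.
Column maxima: b1 → 0, b2 → 5, b3 → 10, b4 → 8; minimax = 0.
-2 ≠ 0, so there is no saddle point; optimal play is mixed.
b2 is strictly dominated by b1 (it gives Row strictly more in every row), so Column never plays it.
b3 is strictly dominated by b4 (it gives Row strictly more in every row), so Column never plays it.
On the remaining 2×2 (R1, R2 vs b1, b4):
Let Row play R1 with probability p. Expected payoff against b1: (-5)p + 0(1−p) = −5p; against b4: 8p + (-2)(1−p) = 10p − 2.
Setting these equal: −5p = 10p − 2 ⇒ −15p = -2 ⇒ p = 2/15, and the value is (-5)·(2/15) = -2/3.
For Column: with q = P(b1), equating R1's and R2's payoffs gives −13q + 8 = 2q − 2 ⇒ q = 2/3.

-2/3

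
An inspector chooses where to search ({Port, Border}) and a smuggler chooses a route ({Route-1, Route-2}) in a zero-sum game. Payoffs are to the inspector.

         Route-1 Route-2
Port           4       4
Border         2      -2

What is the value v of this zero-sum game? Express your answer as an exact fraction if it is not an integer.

4

Row minima: Port → 4, Border → -2; maximin = 4.
Column maxima: Route-1 → 4, Route-2 → 4; minimax = 4.
Since maximin = minimax = 4, there is a saddle point and the value is 4.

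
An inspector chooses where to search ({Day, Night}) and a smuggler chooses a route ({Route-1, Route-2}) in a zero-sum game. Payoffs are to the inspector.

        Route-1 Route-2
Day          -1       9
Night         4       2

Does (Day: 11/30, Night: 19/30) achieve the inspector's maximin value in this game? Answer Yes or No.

Against Route-1 this mix gives (11/30)·(-1) + (19/30)·4 = 13/6.
Against Route-2 this mix gives (11/30)·9 + (19/30)·2 = 137/30.
The smuggler will play Route-1, holding the inspector to 13/6. Shifting weight toward the row that does better against Route-1 would raise this floor (the equalizing mix achieves 19/6 against both Route-1 and Route-2), so the proposed strategy is not optimal.

No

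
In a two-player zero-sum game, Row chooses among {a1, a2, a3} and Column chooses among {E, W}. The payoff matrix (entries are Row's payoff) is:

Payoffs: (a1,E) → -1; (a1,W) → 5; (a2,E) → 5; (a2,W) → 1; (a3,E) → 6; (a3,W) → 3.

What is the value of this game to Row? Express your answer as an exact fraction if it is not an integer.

Row minima: a1 → -1, a2 → 1, a3 → 3; maximin = 3.
Column maxima: E → 6, W → 5; minimax = 5.
3 ≠ 5, so there is no saddle point; optimal play is mixed.
a2 is strictly dominated by a3, so Row never plays it.
On the remaining 2×2 (a1, a3 vs E, W):
Let Row play a1 with probability p. Expected payoff against E: (-1)p + 6(1−p) = −7p + 6; against W: 5p + 3(1−p) = 2p + 3.
Setting these equal: −7p + 6 = 2p + 3 ⇒ −9p = -3 ⇒ p = 1/3, and the value is (-7)·(1/3) + 6 = 11/3.
For Column: with q = P(E), equating a1's and a3's payoffs gives −6q + 5 = 3q + 3 ⇒ q = 2/9.

11/3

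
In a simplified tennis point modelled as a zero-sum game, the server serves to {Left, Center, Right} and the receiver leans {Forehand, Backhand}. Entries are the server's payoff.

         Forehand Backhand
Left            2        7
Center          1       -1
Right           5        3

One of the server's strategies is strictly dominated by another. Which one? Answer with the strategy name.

Center

Left gives a strictly higher payoff than Center against every column: 2 > 1, 7 > -1.
So Center is strictly dominated and the server never plays it.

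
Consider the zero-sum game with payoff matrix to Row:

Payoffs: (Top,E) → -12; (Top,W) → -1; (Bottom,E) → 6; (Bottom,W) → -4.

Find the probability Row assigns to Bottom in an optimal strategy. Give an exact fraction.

Row minima: Top → -12, Bottom → -4; maximin = -4.
Column maxima: E → 6, W → -1; minimax = -1.
-4 ≠ -1, so there is no saddle point; optimal play is mixed.
Let Row play Top with probability p. Expected payoff against E: (-12)p + 6(1−p) = −18p + 6; against W: (-1)p + (-4)(1−p) = 3p − 4.
Setting these equal: −18p + 6 = 3p − 4 ⇒ −21p = -10 ⇒ p = 10/21, and the value is (-18)·(10/21) + 6 = -18/7.
For Column: with q = P(E), equating Top's and Bottom's payoffs gives −11q − 1 = 10q − 4 ⇒ q = 1/7.

11/21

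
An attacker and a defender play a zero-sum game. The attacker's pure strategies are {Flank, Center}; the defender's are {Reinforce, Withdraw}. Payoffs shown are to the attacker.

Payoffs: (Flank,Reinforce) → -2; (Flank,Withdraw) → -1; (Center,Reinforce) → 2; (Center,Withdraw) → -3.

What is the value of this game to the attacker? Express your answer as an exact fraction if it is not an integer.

-4/3

Row minima: Flank → -2, Center → -3; maximin = -2.
Column maxima: Reinforce → 2, Withdraw → -1; minimax = -1.
-2 ≠ -1, so there is no saddle point; optimal play is mixed.
Let the attacker play Flank with probability p. Expected payoff against Reinforce: (-2)p + 2(1−p) = −4p + 2; against Withdraw: (-1)p + (-3)(1−p) = 2p − 3.
Setting these equal: −4p + 2 = 2p − 3 ⇒ −6p = -5 ⇒ p = 5/6, and the value is (-4)·(5/6) + 2 = -4/3.
For the defender: with q = P(Reinforce), equating Flank's and Center's payoffs gives −q − 1 = 5q − 3 ⇒ q = 1/3.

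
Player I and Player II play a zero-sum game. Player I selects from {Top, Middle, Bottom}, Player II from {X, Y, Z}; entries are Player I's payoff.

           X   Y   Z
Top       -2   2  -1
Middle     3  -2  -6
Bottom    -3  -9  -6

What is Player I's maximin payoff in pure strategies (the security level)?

Row minima: Top → -2, Middle → -6, Bottom → -9.
The best of these is -2.

-2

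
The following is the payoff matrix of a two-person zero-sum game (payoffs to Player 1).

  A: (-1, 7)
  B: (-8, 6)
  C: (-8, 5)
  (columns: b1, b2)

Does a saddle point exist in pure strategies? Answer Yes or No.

Yes

Row minima: A → -1, B → -8, C → -8; maximin = -1.
Column maxima: b1 → -1, b2 → 7; minimax = -1.
maximin = minimax = -1, so a saddle point exists.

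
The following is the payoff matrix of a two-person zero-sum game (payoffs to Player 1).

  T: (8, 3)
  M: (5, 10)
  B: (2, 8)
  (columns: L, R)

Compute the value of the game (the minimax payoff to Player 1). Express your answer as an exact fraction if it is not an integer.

Row minima: T → 3, M → 5, B → 2; maximin = 5.
Column maxima: L → 8, R → 10; minimax = 8.
5 ≠ 8, so there is no saddle point; optimal play is mixed.
B is strictly dominated by M, so Player 1 never plays it.
On the remaining 2×2 (T, M vs L, R):
Let Player 1 play T with probability p. Expected payoff against L: 8p + 5(1−p) = 3p + 5; against R: 3p + 10(1−p) = −7p + 10.
Setting these equal: 3p + 5 = −7p + 10 ⇒ 10p = 5 ⇒ p = 1/2, and the value is (3)·(1/2) + 5 = 13/2.
For Player 2: with q = P(L), equating T's and M's payoffs gives 5q + 3 = −5q + 10 ⇒ q = 7/10.

13/2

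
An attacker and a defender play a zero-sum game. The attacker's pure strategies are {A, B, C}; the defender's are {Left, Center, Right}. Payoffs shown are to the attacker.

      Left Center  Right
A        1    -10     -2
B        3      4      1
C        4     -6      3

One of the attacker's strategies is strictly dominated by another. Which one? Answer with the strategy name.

A

B gives a strictly higher payoff than A against every column: 3 > 1, 4 > -10, 1 > -2.
So A is strictly dominated and the attacker never plays it.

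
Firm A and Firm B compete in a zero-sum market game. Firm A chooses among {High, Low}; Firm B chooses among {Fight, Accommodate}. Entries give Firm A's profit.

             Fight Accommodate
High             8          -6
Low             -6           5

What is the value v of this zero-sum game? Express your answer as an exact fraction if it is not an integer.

Row minima: High → -6, Low → -6; maximin = -6.
Column maxima: Fight → 8, Accommodate → 5; minimax = 5.
-6 ≠ 5, so there is no saddle point; optimal play is mixed.
Let Firm A play High with probability p. Expected payoff against Fight: 8p + (-6)(1−p) = 14p − 6; against Accommodate: (-6)p + 5(1−p) = −11p + 5.
Setting these equal: 14p − 6 = −11p + 5 ⇒ 25p = 11 ⇒ p = 11/25, and the value is (14)·(11/25) − 6 = 4/25.
For Firm B: with q = P(Fight), equating High's and Low's payoffs gives 14q − 6 = −11q + 5 ⇒ q = 11/25.

4/25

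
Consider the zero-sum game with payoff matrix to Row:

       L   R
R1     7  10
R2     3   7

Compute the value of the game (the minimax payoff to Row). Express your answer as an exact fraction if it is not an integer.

Row minima: R1 → 7, R2 → 3; maximin = 7.
Column maxima: L → 7, R → 10; minimax = 7.
Since maximin = minimax = 7, there is a saddle point and the value is 7.

7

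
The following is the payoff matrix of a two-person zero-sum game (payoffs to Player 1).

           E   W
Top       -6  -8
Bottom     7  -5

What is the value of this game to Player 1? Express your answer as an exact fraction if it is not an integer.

-5

Row minima: Top → -8, Bottom → -5; maximin = -5.
Column maxima: E → 7, W → -5; minimax = -5.
Since maximin = minimax = -5, there is a saddle point and the value is -5.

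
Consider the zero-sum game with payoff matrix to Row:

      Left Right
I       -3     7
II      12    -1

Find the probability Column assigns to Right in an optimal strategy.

15/23

Row minima: I → -3, II → -1; maximin = -1.
Column maxima: Left → 12, Right → 7; minimax = 7.
-1 ≠ 7, so there is no saddle point; optimal play is mixed.
Let Row play I with probability p. Expected payoff against Left: (-3)p + 12(1−p) = −15p + 12; against Right: 7p + (-1)(1−p) = 8p − 1.
Setting these equal: −15p + 12 = 8p − 1 ⇒ −23p = -13 ⇒ p = 13/23, and the value is (-15)·(13/23) + 12 = 81/23.
For Column: with q = P(Left), equating I's and II's payoffs gives −10q + 7 = 13q − 1 ⇒ q = 8/23.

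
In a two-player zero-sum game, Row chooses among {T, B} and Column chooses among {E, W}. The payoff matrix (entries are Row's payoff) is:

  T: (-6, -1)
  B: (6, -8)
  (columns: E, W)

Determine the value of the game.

Row minima: T → -6, B → -8; maximin = -6.
Column maxima: E → 6, W → -1; minimax = -1.
-6 ≠ -1, so there is no saddle point; optimal play is mixed.
Let Row play T with probability p. Expected payoff against E: (-6)p + 6(1−p) = −12p + 6; against W: (-1)p + (-8)(1−p) = 7p − 8.
Setting these equal: −12p + 6 = 7p − 8 ⇒ −19p = -14 ⇒ p = 14/19, and the value is (-12)·(14/19) + 6 = -54/19.
For Column: with q = P(E), equating T's and B's payoffs gives −5q − 1 = 14q − 8 ⇒ q = 7/19.

-54/19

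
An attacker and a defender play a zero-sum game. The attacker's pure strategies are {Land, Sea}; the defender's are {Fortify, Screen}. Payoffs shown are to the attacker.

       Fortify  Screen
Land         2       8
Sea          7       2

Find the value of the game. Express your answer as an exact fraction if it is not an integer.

Row minima: Land → 2, Sea → 2; maximin = 2.
Column maxima: Fortify → 7, Screen → 8; minimax = 7.
2 ≠ 7, so there is no saddle point; optimal play is mixed.
Let the attacker play Land with probability p. Expected payoff against Fortify: 2p + 7(1−p) = −5p + 7; against Screen: 8p + 2(1−p) = 6p + 2.
Setting these equal: −5p + 7 = 6p + 2 ⇒ −11p = -5 ⇒ p = 5/11, and the value is (-5)·(5/11) + 7 = 52/11.
For the defender: with q = P(Fortify), equating Land's and Sea's payoffs gives −6q + 8 = 5q + 2 ⇒ q = 6/11.

52/11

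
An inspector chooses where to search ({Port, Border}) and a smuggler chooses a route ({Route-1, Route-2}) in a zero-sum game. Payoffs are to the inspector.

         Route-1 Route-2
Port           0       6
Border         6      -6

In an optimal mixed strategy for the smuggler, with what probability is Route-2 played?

1/3

Row minima: Port → 0, Border → -6; maximin = 0.
Column maxima: Route-1 → 6, Route-2 → 6; minimax = 6.
0 ≠ 6, so there is no saddle point; optimal play is mixed.
Let the inspector play Port with probability p. Expected payoff against Route-1: 0p + 6(1−p) = −6p + 6; against Route-2: 6p + (-6)(1−p) = 12p − 6.
Setting these equal: −6p + 6 = 12p − 6 ⇒ −18p = -12 ⇒ p = 2/3, and the value is (-6)·(2/3) + 6 = 2.
For the smuggler: with q = P(Route-1), equating Port's and Border's payoffs gives −6q + 6 = 12q − 6 ⇒ q = 2/3.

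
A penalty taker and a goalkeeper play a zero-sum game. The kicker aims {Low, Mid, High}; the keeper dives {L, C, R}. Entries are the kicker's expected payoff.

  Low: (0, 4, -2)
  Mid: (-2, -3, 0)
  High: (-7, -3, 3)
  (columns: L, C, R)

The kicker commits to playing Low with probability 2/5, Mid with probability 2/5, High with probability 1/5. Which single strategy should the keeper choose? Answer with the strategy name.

If the keeper plays L, the kicker's expected payoff is (2/5)·0 + (2/5)·(-2) + (1/5)·(-7) = -11/5.
If the keeper plays C, the kicker's expected payoff is (2/5)·4 + (2/5)·(-3) + (1/5)·(-3) = -1/5.
If the keeper plays R, the kicker's expected payoff is (2/5)·(-2) + (2/5)·0 + (1/5)·3 = -1/5.
The keeper minimizes the kicker's payoff; the smallest is -11/5, so the best response is L.

L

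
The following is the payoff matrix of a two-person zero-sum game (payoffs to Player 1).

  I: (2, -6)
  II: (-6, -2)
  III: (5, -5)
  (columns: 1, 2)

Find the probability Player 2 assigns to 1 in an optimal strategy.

Row minima: I → -6, II → -6, III → -5; maximin = -5.
Column maxima: 1 → 5, 2 → -2; minimax = -2.
-5 ≠ -2, so there is no saddle point; optimal play is mixed.
I is strictly dominated by III, so Player 1 never plays it.
On the remaining 2×2 (II, III vs 1, 2):
Let Player 1 play II with probability p. Expected payoff against 1: (-6)p + 5(1−p) = −11p + 5; against 2: (-2)p + (-5)(1−p) = 3p − 5.
Setting these equal: −11p + 5 = 3p − 5 ⇒ −14p = -10 ⇒ p = 5/7, and the value is (-11)·(5/7) + 5 = -20/7.
For Player 2: with q = P(1), equating II's and III's payoffs gives −4q − 2 = 10q − 5 ⇒ q = 3/14.

3/14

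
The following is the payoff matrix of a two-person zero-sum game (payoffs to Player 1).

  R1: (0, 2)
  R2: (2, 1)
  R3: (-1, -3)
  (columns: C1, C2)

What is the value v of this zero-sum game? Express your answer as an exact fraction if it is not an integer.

Row minima: R1 → 0, R2 → 1, R3 → -3; maximin = 1.
Column maxima: C1 → 2, C2 → 2; minimax = 2.
1 ≠ 2, so there is no saddle point; optimal play is mixed.
R3 is strictly dominated by R1, so Player 1 never plays it.
On the remaining 2×2 (R1, R2 vs C1, C2):
Let Player 1 play R1 with probability p. Expected payoff against C1: 0p + 2(1−p) = −2p + 2; against C2: 2p + 1(1−p) = p + 1.
Setting these equal: −2p + 2 = p + 1 ⇒ −3p = -1 ⇒ p = 1/3, and the value is (-2)·(1/3) + 2 = 4/3.
For Player 2: with q = P(C1), equating R1's and R2's payoffs gives −2q + 2 = q + 1 ⇒ q = 1/3.

4/3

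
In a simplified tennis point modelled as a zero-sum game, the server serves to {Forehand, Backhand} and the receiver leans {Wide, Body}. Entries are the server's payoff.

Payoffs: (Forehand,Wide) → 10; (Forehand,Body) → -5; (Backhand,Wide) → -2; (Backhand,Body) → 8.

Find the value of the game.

Row minima: Forehand → -5, Backhand → -2; maximin = -2.
Column maxima: Wide → 10, Body → 8; minimax = 8.
-2 ≠ 8, so there is no saddle point; optimal play is mixed.
Let the server play Forehand with probability p. Expected payoff against Wide: 10p + (-2)(1−p) = 12p − 2; against Body: (-5)p + 8(1−p) = −13p + 8.
Setting these equal: 12p − 2 = −13p + 8 ⇒ 25p = 10 ⇒ p = 2/5, and the value is (12)·(2/5) − 2 = 14/5.
For the receiver: with q = P(Wide), equating Forehand's and Backhand's payoffs gives 15q − 5 = −10q + 8 ⇒ q = 13/25.

14/5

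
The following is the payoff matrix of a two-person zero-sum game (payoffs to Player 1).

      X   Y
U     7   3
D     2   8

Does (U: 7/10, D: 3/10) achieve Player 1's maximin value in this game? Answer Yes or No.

Against X this mix gives (7/10)·7 + (3/10)·2 = 11/2.
Against Y this mix gives (7/10)·3 + (3/10)·8 = 9/2.
Player 2 will play Y, holding Player 1 to 9/2. Shifting weight toward the row that does better against Y would raise this floor (the equalizing mix achieves 5 against both Y and X), so the proposed strategy is not optimal.

No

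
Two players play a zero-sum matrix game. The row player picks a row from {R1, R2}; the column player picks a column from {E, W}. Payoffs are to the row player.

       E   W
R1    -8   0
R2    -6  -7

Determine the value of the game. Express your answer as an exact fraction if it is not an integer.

Row minima: R1 → -8, R2 → -7; maximin = -7.
Column maxima: E → -6, W → 0; minimax = -6.
-7 ≠ -6, so there is no saddle point; optimal play is mixed.
Let the row player play R1 with probability p. Expected payoff against E: (-8)p + (-6)(1−p) = −2p − 6; against W: 0p + (-7)(1−p) = 7p − 7.
Setting these equal: −2p − 6 = 7p − 7 ⇒ −9p = -1 ⇒ p = 1/9, and the value is (-2)·(1/9) − 6 = -56/9.
For the column player: with q = P(E), equating R1's and R2's payoffs gives −8q = q − 7 ⇒ q = 7/9.

-56/9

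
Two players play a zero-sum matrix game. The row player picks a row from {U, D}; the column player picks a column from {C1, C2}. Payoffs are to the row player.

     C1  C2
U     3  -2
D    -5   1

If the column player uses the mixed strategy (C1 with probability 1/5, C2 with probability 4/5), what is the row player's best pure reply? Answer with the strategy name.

D

Expected payoff of U: (1/5)·3 + (4/5)·(-2) = -1.
Expected payoff of D: (1/5)·(-5) + (4/5)·1 = -1/5.
The largest is -1/5, so the row player's best response is D.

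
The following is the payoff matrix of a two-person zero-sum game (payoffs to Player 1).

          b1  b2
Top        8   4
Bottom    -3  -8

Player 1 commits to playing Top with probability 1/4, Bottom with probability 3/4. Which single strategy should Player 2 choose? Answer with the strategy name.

b2

If Player 2 plays b1, Player 1's expected payoff is (1/4)·8 + (3/4)·(-3) = -1/4.
If Player 2 plays b2, Player 1's expected payoff is (1/4)·4 + (3/4)·(-8) = -5.
Player 2 minimizes Player 1's payoff; the smallest is -5, so the best response is b2.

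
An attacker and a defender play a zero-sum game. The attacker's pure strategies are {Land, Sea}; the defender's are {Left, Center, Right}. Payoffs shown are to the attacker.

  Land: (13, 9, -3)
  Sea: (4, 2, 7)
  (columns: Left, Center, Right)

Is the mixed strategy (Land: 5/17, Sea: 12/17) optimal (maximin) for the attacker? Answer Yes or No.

Against Left this mix gives (5/17)·13 + (12/17)·4 = 113/17.
Against Center this mix gives (5/17)·9 + (12/17)·2 = 69/17.
Against Right this mix gives (5/17)·(-3) + (12/17)·7 = 69/17.
All of the defender's active replies (Center, Right) yield 69/17, and no column does worse for the attacker. The mix makes the defender indifferent and guarantees 69/17, so it is optimal.

Yes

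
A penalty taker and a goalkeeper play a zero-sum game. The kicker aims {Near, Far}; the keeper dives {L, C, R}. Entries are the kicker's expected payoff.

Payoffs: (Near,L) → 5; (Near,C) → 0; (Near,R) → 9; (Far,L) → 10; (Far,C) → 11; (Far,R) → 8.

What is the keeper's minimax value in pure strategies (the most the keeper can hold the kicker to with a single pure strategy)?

9

Column maxima: L → 10, C → 11, R → 9.
The smallest of these is 9.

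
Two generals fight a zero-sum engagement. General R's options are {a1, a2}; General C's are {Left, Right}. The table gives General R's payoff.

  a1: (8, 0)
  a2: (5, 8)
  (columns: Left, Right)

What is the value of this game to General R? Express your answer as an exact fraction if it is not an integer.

64/11

Row minima: a1 → 0, a2 → 5; maximin = 5.
Column maxima: Left → 8, Right → 8; minimax = 8.
5 ≠ 8, so there is no saddle point; optimal play is mixed.
Let General R play a1 with probability p. Expected payoff against Left: 8p + 5(1−p) = 3p + 5; against Right: 0p + 8(1−p) = −8p + 8.
Setting these equal: 3p + 5 = −8p + 8 ⇒ 11p = 3 ⇒ p = 3/11, and the value is (3)·(3/11) + 5 = 64/11.
For General C: with q = P(Left), equating a1's and a2's payoffs gives 8q = −3q + 8 ⇒ q = 8/11.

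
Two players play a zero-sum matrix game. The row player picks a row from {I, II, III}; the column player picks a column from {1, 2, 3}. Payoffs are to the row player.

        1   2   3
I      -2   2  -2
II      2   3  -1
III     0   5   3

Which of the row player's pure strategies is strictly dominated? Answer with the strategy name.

II gives a strictly higher payoff than I against every column: 2 > -2, 3 > 2, -1 > -2.
So I is strictly dominated and the row player never plays it.

I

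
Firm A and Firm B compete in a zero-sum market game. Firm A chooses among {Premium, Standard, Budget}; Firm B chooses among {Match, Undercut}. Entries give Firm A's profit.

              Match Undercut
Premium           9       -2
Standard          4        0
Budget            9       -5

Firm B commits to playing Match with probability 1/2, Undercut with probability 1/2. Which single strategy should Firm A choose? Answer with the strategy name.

Premium

Expected payoff of Premium: (1/2)·9 + (1/2)·(-2) = 7/2.
Expected payoff of Standard: (1/2)·4 + (1/2)·0 = 2.
Expected payoff of Budget: (1/2)·9 + (1/2)·(-5) = 2.
The largest is 7/2, so Firm A's best response is Premium.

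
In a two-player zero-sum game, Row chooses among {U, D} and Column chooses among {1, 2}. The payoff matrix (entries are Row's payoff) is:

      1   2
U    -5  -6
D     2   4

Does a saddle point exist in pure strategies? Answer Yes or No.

Row minima: U → -6, D → 2; maximin = 2.
Column maxima: 1 → 2, 2 → 4; minimax = 2.
maximin = minimax = 2, so a saddle point exists.

Yes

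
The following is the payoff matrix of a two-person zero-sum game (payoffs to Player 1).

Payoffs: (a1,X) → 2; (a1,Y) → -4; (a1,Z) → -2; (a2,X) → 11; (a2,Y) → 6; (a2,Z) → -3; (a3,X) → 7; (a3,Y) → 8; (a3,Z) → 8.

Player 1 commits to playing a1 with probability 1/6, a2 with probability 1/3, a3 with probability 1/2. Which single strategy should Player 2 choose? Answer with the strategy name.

If Player 2 plays X, Player 1's expected payoff is (1/6)·2 + (1/3)·11 + (1/2)·7 = 15/2.
If Player 2 plays Y, Player 1's expected payoff is (1/6)·(-4) + (1/3)·6 + (1/2)·8 = 16/3.
If Player 2 plays Z, Player 1's expected payoff is (1/6)·(-2) + (1/3)·(-3) + (1/2)·8 = 8/3.
Player 2 minimizes Player 1's payoff; the smallest is 8/3, so the best response is Z.

Z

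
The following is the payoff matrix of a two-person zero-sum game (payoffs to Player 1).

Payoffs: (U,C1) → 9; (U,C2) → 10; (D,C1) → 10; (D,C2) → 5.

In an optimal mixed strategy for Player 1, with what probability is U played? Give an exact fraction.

Row minima: U → 9, D → 5; maximin = 9.
Column maxima: C1 → 10, C2 → 10; minimax = 10.
9 ≠ 10, so there is no saddle point; optimal play is mixed.
Let Player 1 play U with probability p. Expected payoff against C1: 9p + 10(1−p) = −p + 10; against C2: 10p + 5(1−p) = 5p + 5.
Setting these equal: −p + 10 = 5p + 5 ⇒ −6p = -5 ⇒ p = 5/6, and the value is (-1)·(5/6) + 10 = 55/6.
For Player 2: with q = P(C1), equating U's and D's payoffs gives −q + 10 = 5q + 5 ⇒ q = 5/6.

5/6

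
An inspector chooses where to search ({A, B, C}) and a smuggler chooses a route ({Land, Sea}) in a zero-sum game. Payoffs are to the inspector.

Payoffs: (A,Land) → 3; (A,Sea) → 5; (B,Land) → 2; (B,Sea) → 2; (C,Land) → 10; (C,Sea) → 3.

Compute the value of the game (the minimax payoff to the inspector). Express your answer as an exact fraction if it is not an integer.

41/9

Row minima: A → 3, B → 2, C → 3; maximin = 3.
Column maxima: Land → 10, Sea → 5; minimax = 5.
3 ≠ 5, so there is no saddle point; optimal play is mixed.
B is strictly dominated by A, so the inspector never plays it.
On the remaining 2×2 (A, C vs Land, Sea):
Let the inspector play A with probability p. Expected payoff against Land: 3p + 10(1−p) = −7p + 10; against Sea: 5p + 3(1−p) = 2p + 3.
Setting these equal: −7p + 10 = 2p + 3 ⇒ −9p = -7 ⇒ p = 7/9, and the value is (-7)·(7/9) + 10 = 41/9.
For the smuggler: with q = P(Land), equating A's and C's payoffs gives −2q + 5 = 7q + 3 ⇒ q = 2/9.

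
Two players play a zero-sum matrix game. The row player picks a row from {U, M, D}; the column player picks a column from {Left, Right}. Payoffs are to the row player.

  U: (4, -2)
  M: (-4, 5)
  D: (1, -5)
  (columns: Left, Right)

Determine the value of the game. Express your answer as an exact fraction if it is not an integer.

4/5

Row minima: U → -2, M → -4, D → -5; maximin = -2.
Column maxima: Left → 4, Right → 5; minimax = 4.
-2 ≠ 4, so there is no saddle point; optimal play is mixed.
D is strictly dominated by U, so the row player never plays it.
On the remaining 2×2 (U, M vs Left, Right):
Let the row player play U with probability p. Expected payoff against Left: 4p + (-4)(1−p) = 8p − 4; against Right: (-2)p + 5(1−p) = −7p + 5.
Setting these equal: 8p − 4 = −7p + 5 ⇒ 15p = 9 ⇒ p = 3/5, and the value is (8)·(3/5) − 4 = 4/5.
For the column player: with q = P(Left), equating U's and M's payoffs gives 6q − 2 = −9q + 5 ⇒ q = 7/15.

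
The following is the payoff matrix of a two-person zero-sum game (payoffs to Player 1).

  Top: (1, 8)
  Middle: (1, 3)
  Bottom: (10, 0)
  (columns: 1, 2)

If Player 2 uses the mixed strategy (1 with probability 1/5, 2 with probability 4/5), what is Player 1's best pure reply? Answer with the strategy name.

Top

Expected payoff of Top: (1/5)·1 + (4/5)·8 = 33/5.
Expected payoff of Middle: (1/5)·1 + (4/5)·3 = 13/5.
Expected payoff of Bottom: (1/5)·10 + (4/5)·0 = 2.
The largest is 33/5, so Player 1's best response is Top.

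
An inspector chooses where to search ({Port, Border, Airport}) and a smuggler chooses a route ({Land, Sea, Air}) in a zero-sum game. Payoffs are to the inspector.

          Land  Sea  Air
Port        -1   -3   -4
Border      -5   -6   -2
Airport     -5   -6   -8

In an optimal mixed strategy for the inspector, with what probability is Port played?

4/5

Row minima: Port → -4, Border → -6, Airport → -8; maximin = -4.
Column maxima: Land → -1, Sea → -3, Air → -2; minimax = -3.
-4 ≠ -3, so there is no saddle point; optimal play is mixed.
Airport is strictly dominated by Port, so the inspector never plays it.
Land is strictly dominated by Sea (it gives the inspector strictly more in every row), so the smuggler never plays it.
On the remaining 2×2 (Port, Border vs Sea, Air):
Let the inspector play Port with probability p. Expected payoff against Sea: (-3)p + (-6)(1−p) = 3p − 6; against Air: (-4)p + (-2)(1−p) = −2p − 2.
Setting these equal: 3p − 6 = −2p − 2 ⇒ 5p = 4 ⇒ p = 4/5, and the value is (3)·(4/5) − 6 = -18/5.
For the smuggler: with q = P(Sea), equating Port's and Border's payoffs gives q − 4 = −4q − 2 ⇒ q = 2/5.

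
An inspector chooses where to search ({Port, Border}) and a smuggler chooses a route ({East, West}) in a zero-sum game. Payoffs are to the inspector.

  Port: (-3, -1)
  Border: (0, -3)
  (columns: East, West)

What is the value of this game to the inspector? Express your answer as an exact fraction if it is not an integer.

Row minima: Port → -3, Border → -3; maximin = -3.
Column maxima: East → 0, West → -1; minimax = -1.
-3 ≠ -1, so there is no saddle point; optimal play is mixed.
Let the inspector play Port with probability p. Expected payoff against East: (-3)p + 0(1−p) = −3p; against West: (-1)p + (-3)(1−p) = 2p − 3.
Setting these equal: −3p = 2p − 3 ⇒ −5p = -3 ⇒ p = 3/5, and the value is (-3)·(3/5) = -9/5.
For the smuggler: with q = P(East), equating Port's and Border's payoffs gives −2q − 1 = 3q − 3 ⇒ q = 2/5.

-9/5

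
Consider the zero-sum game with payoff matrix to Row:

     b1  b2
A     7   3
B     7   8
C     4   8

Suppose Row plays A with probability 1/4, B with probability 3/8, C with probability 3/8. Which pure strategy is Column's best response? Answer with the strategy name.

If Column plays b1, Row's expected payoff is (1/4)·7 + (3/8)·7 + (3/8)·4 = 47/8.
If Column plays b2, Row's expected payoff is (1/4)·3 + (3/8)·8 + (3/8)·8 = 27/4.
Column minimizes Row's payoff; the smallest is 47/8, so the best response is b1.

b1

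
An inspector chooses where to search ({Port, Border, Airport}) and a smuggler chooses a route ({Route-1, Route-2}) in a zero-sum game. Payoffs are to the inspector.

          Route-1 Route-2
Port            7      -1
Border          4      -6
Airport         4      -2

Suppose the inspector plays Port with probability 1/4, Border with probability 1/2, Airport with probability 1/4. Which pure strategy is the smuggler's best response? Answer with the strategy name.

Route-2

If the smuggler plays Route-1, the inspector's expected payoff is (1/4)·7 + (1/2)·4 + (1/4)·4 = 19/4.
If the smuggler plays Route-2, the inspector's expected payoff is (1/4)·(-1) + (1/2)·(-6) + (1/4)·(-2) = -15/4.
The smuggler minimizes the inspector's payoff; the smallest is -15/4, so the best response is Route-2.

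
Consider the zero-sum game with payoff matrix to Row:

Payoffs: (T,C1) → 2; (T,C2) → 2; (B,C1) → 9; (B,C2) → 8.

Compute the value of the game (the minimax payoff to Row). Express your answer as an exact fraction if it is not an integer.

Row minima: T → 2, B → 8; maximin = 8.
Column maxima: C1 → 9, C2 → 8; minimax = 8.
Since maximin = minimax = 8, there is a saddle point and the value is 8.

8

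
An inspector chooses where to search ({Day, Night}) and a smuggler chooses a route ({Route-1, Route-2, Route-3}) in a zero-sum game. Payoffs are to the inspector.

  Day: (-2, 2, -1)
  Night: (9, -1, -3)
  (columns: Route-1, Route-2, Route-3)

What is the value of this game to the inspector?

Row minima: Day → -2, Night → -3; maximin = -2.
Column maxima: Route-1 → 9, Route-2 → 2, Route-3 → -1; minimax = -1.
-2 ≠ -1, so there is no saddle point; optimal play is mixed.
Route-2 is strictly dominated by Route-3 (it gives the inspector strictly more in every row), so the smuggler never plays it.
On the remaining 2×2 (Day, Night vs Route-1, Route-3):
Let the inspector play Day with probability p. Expected payoff against Route-1: (-2)p + 9(1−p) = −11p + 9; against Route-3: (-1)p + (-3)(1−p) = 2p − 3.
Setting these equal: −11p + 9 = 2p − 3 ⇒ −13p = -12 ⇒ p = 12/13, and the value is (-11)·(12/13) + 9 = -15/13.
For the smuggler: with q = P(Route-1), equating Day's and Night's payoffs gives −q − 1 = 12q − 3 ⇒ q = 2/13.

-15/13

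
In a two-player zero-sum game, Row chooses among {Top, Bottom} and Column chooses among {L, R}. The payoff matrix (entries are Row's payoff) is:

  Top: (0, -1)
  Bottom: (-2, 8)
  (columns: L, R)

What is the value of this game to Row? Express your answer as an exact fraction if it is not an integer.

-2/11

Row minima: Top → -1, Bottom → -2; maximin = -1.
Column maxima: L → 0, R → 8; minimax = 0.
-1 ≠ 0, so there is no saddle point; optimal play is mixed.
Let Row play Top with probability p. Expected payoff against L: 0p + (-2)(1−p) = 2p − 2; against R: (-1)p + 8(1−p) = −9p + 8.
Setting these equal: 2p − 2 = −9p + 8 ⇒ 11p = 10 ⇒ p = 10/11, and the value is (2)·(10/11) − 2 = -2/11.
For Column: with q = P(L), equating Top's and Bottom's payoffs gives q − 1 = −10q + 8 ⇒ q = 9/11.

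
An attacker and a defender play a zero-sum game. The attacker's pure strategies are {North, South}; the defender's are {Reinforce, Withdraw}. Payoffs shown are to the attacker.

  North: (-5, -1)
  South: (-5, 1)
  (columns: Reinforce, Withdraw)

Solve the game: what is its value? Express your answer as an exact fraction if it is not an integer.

-5

Row minima: North → -5, South → -5; maximin = -5.
Column maxima: Reinforce → -5, Withdraw → 1; minimax = -5.
Since maximin = minimax = -5, there is a saddle point and the value is -5.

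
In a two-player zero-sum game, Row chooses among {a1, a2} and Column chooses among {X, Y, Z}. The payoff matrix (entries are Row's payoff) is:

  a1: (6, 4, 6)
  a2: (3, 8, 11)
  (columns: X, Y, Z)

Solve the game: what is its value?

36/7

Row minima: a1 → 4, a2 → 3; maximin = 4.
Column maxima: X → 6, Y → 8, Z → 11; minimax = 6.
4 ≠ 6, so there is no saddle point; optimal play is mixed.
Z is strictly dominated by Y (it gives Row strictly more in every row), so Column never plays it.
On the remaining 2×2 (a1, a2 vs X, Y):
Let Row play a1 with probability p. Expected payoff against X: 6p + 3(1−p) = 3p + 3; against Y: 4p + 8(1−p) = −4p + 8.
Setting these equal: 3p + 3 = −4p + 8 ⇒ 7p = 5 ⇒ p = 5/7, and the value is (3)·(5/7) + 3 = 36/7.
For Column: with q = P(X), equating a1's and a2's payoffs gives 2q + 4 = −5q + 8 ⇒ q = 4/7.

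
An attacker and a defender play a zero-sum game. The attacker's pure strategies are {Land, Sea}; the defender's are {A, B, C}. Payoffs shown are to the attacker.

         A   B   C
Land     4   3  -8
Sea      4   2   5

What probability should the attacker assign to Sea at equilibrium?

Row minima: Land → -8, Sea → 2; maximin = 2.
Column maxima: A → 4, B → 3, C → 5; minimax = 3.
2 ≠ 3, so there is no saddle point; optimal play is mixed.
A is strictly dominated by B (it gives the attacker strictly more in every row), so the defender never plays it.
On the remaining 2×2 (Land, Sea vs B, C):
Let the attacker play Land with probability p. Expected payoff against B: 3p + 2(1−p) = p + 2; against C: (-8)p + 5(1−p) = −13p + 5.
Setting these equal: p + 2 = −13p + 5 ⇒ 14p = 3 ⇒ p = 3/14, and the value is (1)·(3/14) + 2 = 31/14.
For the defender: with q = P(B), equating Land's and Sea's payoffs gives 11q − 8 = −3q + 5 ⇒ q = 13/14.

11/14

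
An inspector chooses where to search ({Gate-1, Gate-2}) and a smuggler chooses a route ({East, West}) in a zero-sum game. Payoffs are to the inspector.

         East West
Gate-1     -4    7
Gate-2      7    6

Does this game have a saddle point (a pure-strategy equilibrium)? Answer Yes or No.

No

Row minima: Gate-1 → -4, Gate-2 → 6; maximin = 6.
Column maxima: East → 7, West → 7; minimax = 7.
6 ≠ 7, so no pure-strategy equilibrium exists.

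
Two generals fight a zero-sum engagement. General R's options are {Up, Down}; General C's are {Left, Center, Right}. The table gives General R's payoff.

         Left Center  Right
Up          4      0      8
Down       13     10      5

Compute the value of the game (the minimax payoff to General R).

80/13

Row minima: Up → 0, Down → 5; maximin = 5.
Column maxima: Left → 13, Center → 10, Right → 8; minimax = 8.
5 ≠ 8, so there is no saddle point; optimal play is mixed.
Left is strictly dominated by Center (it gives General R strictly more in every row), so General C never plays it.
On the remaining 2×2 (Up, Down vs Center, Right):
Let General R play Up with probability p. Expected payoff against Center: 0p + 10(1−p) = −10p + 10; against Right: 8p + 5(1−p) = 3p + 5.
Setting these equal: −10p + 10 = 3p + 5 ⇒ −13p = -5 ⇒ p = 5/13, and the value is (-10)·(5/13) + 10 = 80/13.
For General C: with q = P(Center), equating Up's and Down's payoffs gives −8q + 8 = 5q + 5 ⇒ q = 3/13.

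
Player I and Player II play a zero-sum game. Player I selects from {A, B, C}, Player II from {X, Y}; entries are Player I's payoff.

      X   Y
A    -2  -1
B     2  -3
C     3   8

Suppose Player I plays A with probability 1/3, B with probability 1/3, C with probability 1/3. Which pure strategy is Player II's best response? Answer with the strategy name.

X

If Player II plays X, Player I's expected payoff is (1/3)·(-2) + (1/3)·2 + (1/3)·3 = 1.
If Player II plays Y, Player I's expected payoff is (1/3)·(-1) + (1/3)·(-3) + (1/3)·8 = 4/3.
Player II minimizes Player I's payoff; the smallest is 1, so the best response is X.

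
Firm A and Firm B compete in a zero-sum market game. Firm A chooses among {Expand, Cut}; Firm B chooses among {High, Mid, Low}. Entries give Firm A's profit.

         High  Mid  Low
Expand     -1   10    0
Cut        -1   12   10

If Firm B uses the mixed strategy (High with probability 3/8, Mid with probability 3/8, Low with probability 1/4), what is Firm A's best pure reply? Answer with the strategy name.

Cut

Expected payoff of Expand: (3/8)·(-1) + (3/8)·10 + (1/4)·0 = 27/8.
Expected payoff of Cut: (3/8)·(-1) + (3/8)·12 + (1/4)·10 = 53/8.
The largest is 53/8, so Firm A's best response is Cut.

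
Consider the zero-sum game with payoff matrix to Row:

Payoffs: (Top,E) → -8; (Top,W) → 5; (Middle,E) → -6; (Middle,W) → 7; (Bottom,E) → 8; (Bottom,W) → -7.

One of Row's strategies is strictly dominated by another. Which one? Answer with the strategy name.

Top

Middle gives a strictly higher payoff than Top against every column: -6 > -8, 7 > 5.
So Top is strictly dominated and Row never plays it.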